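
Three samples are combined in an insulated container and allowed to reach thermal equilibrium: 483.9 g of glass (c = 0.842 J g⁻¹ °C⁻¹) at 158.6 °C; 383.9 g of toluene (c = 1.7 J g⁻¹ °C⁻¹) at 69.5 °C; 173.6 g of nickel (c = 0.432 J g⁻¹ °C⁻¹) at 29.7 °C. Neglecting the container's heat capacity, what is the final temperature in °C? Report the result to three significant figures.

T_f = 98.9 °C

Σ mᵢcᵢ(T − Tᵢ) = 0  ⇒  T = Σ mᵢcᵢTᵢ / Σ mᵢcᵢ
Σ mᵢcᵢ = 483.9×0.842 + 383.9×1.7 + 173.6×0.432 = 1135.0690
Σ mᵢcᵢTᵢ = 407.4438×158.6 + 652.63×69.5 + 74.9952×29.7 = 112210
T = 112210 / 1135.0690 = 98.86 °C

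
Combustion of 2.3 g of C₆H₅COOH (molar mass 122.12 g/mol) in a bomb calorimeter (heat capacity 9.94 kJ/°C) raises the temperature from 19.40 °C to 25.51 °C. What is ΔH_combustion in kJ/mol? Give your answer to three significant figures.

ΔH = -3220 kJ/mol

ΔT = 25.51 − 19.40 = 6.11 °C
q_cal = C_cal × ΔT = 9.94 × 6.11 = 60.7334 kJ
n = 2.3 / 122.12 = 0.018834 mol
q_rxn = −q_cal = -60.7334 kJ
ΔH = -60.7334 / 0.018834 = -3224.7 kJ/mol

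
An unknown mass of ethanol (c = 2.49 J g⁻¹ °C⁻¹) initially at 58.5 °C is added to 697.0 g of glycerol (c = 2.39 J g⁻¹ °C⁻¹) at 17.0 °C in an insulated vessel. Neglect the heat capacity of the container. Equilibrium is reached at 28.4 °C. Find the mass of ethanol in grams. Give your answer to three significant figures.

q_gained = (697.0 × 2.39) × (28.4 − 17.0) = 18990 J
q_lost = m × 2.49 × (58.5 − 28.4) = 74.949 m
m = 18990 / 74.949 = 253 g

m = 253 g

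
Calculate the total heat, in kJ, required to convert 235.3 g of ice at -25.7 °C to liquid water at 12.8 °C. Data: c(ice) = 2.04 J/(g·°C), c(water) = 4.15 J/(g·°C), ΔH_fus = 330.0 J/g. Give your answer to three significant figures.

q1 (heat ice -25.7→0.0 °C): 235.3 × 2.04 × 25.7 = 12336 J
q2 (melt at 0 °C): 235.3 × 330.0 = 77649 J
q3 (heat water 0.0→12.8 °C): 235.3 × 4.15 × 12.8 = 12499 J
Total: 12336 + 77649 + 12499 = 102484 J = 102 kJ

q = 102 kJ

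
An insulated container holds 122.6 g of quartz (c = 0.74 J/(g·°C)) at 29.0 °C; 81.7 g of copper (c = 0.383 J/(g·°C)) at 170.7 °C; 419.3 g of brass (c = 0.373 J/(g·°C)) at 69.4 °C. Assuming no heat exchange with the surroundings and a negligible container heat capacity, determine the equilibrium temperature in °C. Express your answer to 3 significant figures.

T_f = 67.6 °C

Σ mᵢcᵢ(T − Tᵢ) = 0  ⇒  T = Σ mᵢcᵢTᵢ / Σ mᵢcᵢ
Σ mᵢcᵢ = 122.6×0.74 + 81.7×0.383 + 419.3×0.373 = 278.4140
Σ mᵢcᵢTᵢ = 90.724×29.0 + 31.2911×170.7 + 156.3989×69.4 = 18826
T = 18826 / 278.4140 = 67.62 °C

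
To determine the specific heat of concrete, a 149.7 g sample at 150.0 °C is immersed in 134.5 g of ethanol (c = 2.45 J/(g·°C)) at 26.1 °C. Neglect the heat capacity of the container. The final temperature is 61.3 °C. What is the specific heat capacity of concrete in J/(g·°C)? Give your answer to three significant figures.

c = 0.874 J/(g·°C)

q_gained = (134.5 × 2.45) × (61.3 − 26.1) = 11600 J
q_lost = 149.7 × c × (150.0 − 61.3) = 13278.39 c
Set equal: c = 11600 / 13278.39 = 0.874 J/(g·°C)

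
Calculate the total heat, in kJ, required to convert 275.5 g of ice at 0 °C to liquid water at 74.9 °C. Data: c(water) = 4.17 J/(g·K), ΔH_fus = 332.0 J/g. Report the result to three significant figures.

q = 178 kJ

q1 (melt at 0 °C): 275.5 × 332.0 = 91466 J
q2 (heat water 0.0→74.9 °C): 275.5 × 4.17 × 74.9 = 86048 J
Total: 91466 + 86048 = 177514 J = 178 kJ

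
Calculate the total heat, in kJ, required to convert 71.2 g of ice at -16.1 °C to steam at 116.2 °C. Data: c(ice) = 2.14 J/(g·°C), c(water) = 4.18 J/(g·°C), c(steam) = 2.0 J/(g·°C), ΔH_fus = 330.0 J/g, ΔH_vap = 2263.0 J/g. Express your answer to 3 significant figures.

q = 219 kJ

q1 (heat ice -16.1→0.0 °C): 71.2 × 2.14 × 16.1 = 2453 J
q2 (melt at 0 °C): 71.2 × 330.0 = 23496 J
q3 (heat water 0.0→100.0 °C): 71.2 × 4.18 × 100.0 = 29762 J
q4 (vaporize at 100 °C): 71.2 × 2263.0 = 161126 J
q5 (heat steam 100.0→116.2 °C): 71.2 × 2.0 × 16.2 = 2307 J
Total: 2453 + 23496 + 29762 + 161126 + 2307 = 219144 J = 219 kJ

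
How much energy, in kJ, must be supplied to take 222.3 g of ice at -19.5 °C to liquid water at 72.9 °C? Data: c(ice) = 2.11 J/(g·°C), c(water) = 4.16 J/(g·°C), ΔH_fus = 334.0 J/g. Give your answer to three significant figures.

q1 (heat ice -19.5→0.0 °C): 222.3 × 2.11 × 19.5 = 9147 J
q2 (melt at 0 °C): 222.3 × 334.0 = 74248 J
q3 (heat water 0.0→72.9 °C): 222.3 × 4.16 × 72.9 = 67416 J
Total: 9147 + 74248 + 67416 = 150811 J = 151 kJ

q = 151 kJ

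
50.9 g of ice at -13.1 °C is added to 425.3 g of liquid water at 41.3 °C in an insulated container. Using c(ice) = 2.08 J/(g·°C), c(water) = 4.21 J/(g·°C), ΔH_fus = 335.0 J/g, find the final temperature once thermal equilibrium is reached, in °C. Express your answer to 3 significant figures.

T_f = 27.7 °C

Heat to bring ice to 0 °C and melt it: q₁ = 50.9×2.08×13.1 + 50.9×335.0 = 18438 J
Heat the water can supply cooling to 0 °C: 425.3×4.21×41.3 = 73948.2 J > q₁, so all ice melts.
Energy balance: 425.3×4.21×(41.3 − T) = 18438 + 50.9×4.21×(T − 0)
1790.513(41.3 − T) = 18438 + 214.289 T
73948.2 − 18438 = 2004.802 T
T = 55510.2 / 2004.802 = 27.69 °C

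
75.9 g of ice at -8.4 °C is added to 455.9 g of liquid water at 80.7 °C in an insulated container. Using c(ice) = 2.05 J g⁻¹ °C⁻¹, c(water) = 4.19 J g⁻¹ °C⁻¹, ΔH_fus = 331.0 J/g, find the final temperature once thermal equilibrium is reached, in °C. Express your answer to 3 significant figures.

T_f = 57.3 °C

Heat to bring ice to 0 °C and melt it: q₁ = 75.9×2.05×8.4 + 75.9×331.0 = 26430 J
Heat the water can supply cooling to 0 °C: 455.9×4.19×80.7 = 154155 J > q₁, so all ice melts.
Energy balance: 455.9×4.19×(80.7 − T) = 26430 + 75.9×4.19×(T − 0)
1910.221(80.7 − T) = 26430 + 318.021 T
154155 − 26430 = 2228.242 T
T = 127725 / 2228.242 = 57.32 °C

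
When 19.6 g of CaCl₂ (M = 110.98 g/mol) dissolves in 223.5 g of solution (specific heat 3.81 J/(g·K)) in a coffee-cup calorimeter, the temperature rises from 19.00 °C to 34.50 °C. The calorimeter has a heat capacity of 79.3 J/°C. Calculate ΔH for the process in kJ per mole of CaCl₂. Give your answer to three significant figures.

ΔH = -81.7 kJ/mol

|ΔT| = |34.50 − 19.00| = 15.50 °C
|q_surr| = (223.5 × 3.81 + 79.3) × 15.50 = 930.835 × 15.50 = 14430 J
n(CaCl₂) = 19.6 / 110.98 = 0.1766 mol
Temperature rose, so q_rxn = −|q_surr| = -14.43 kJ
ΔH = q_rxn / n = -81.71 kJ/mol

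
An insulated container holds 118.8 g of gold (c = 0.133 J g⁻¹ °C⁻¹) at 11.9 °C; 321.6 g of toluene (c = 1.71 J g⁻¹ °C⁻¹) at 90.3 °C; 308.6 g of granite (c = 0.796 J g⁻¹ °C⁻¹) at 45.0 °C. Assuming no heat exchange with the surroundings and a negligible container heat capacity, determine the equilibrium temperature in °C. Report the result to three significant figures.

T_f = 75.1 °C

Σ mᵢcᵢ(T − Tᵢ) = 0  ⇒  T = Σ mᵢcᵢTᵢ / Σ mᵢcᵢ
Σ mᵢcᵢ = 118.8×0.133 + 321.6×1.71 + 308.6×0.796 = 811.3820
Σ mᵢcᵢTᵢ = 15.8004×11.9 + 549.936×90.3 + 245.6456×45.0 = 60901
T = 60901 / 811.3820 = 75.06 °C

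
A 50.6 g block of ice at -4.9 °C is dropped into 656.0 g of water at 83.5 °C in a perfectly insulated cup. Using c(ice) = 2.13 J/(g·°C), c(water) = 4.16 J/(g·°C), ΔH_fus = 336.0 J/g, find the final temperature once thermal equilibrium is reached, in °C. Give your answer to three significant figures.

T_f = 71.6 °C

Heat to bring ice to 0 °C and melt it: q₁ = 50.6×2.13×4.9 + 50.6×336.0 = 17530 J
Heat the water can supply cooling to 0 °C: 656.0×4.16×83.5 = 227868 J > q₁, so all ice melts.
Energy balance: 656.0×4.16×(83.5 − T) = 17530 + 50.6×4.16×(T − 0)
2728.96(83.5 − T) = 17530 + 210.496 T
227868 − 17530 = 2939.456 T
T = 210338 / 2939.456 = 71.56 °C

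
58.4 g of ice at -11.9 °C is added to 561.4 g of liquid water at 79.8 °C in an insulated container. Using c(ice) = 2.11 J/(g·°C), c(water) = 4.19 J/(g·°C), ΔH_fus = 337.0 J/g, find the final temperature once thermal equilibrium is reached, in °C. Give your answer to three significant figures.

Heat to bring ice to 0 °C and melt it: q₁ = 58.4×2.11×11.9 + 58.4×337.0 = 21147 J
Heat the water can supply cooling to 0 °C: 561.4×4.19×79.8 = 187711 J > q₁, so all ice melts.
Energy balance: 561.4×4.19×(79.8 − T) = 21147 + 58.4×4.19×(T − 0)
2352.266(79.8 − T) = 21147 + 244.696 T
187711 − 21147 = 2596.962 T
T = 166564 / 2596.962 = 64.14 °C

T_f = 64.1 °C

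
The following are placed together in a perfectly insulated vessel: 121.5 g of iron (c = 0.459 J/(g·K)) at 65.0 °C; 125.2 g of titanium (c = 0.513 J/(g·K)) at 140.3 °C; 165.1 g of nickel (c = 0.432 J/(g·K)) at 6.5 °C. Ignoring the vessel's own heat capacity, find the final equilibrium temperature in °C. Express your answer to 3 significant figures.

Σ mᵢcᵢ(T − Tᵢ) = 0  ⇒  T = Σ mᵢcᵢTᵢ / Σ mᵢcᵢ
Σ mᵢcᵢ = 121.5×0.459 + 125.2×0.513 + 165.1×0.432 = 191.3193
Σ mᵢcᵢTᵢ = 55.7685×65.0 + 64.2276×140.3 + 71.3232×6.5 = 13100
T = 13100 / 191.3193 = 68.47 °C

T_f = 68.5 °C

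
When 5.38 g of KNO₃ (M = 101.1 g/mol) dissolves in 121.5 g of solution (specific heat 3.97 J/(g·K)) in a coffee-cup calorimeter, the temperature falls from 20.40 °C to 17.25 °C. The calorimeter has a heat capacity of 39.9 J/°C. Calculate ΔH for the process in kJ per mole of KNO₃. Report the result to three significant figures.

|ΔT| = |17.25 − 20.40| = 3.15 °C
|q_surr| = (121.5 × 3.97 + 39.9) × 3.15 = 522.255 × 3.15 = 1645 J
n(KNO₃) = 5.38 / 101.1 = 0.05321 mol
Temperature fell, so q_rxn = +|q_surr| = 1.645 kJ
ΔH = q_rxn / n = 30.92 kJ/mol

ΔH = 30.9 kJ/mol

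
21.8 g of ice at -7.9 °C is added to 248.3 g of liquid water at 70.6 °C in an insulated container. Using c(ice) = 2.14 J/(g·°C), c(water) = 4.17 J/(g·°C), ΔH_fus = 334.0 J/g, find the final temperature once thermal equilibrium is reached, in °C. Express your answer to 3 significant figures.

Heat to bring ice to 0 °C and melt it: q₁ = 21.8×2.14×7.9 + 21.8×334.0 = 7649.8 J
Heat the water can supply cooling to 0 °C: 248.3×4.17×70.6 = 73100.0 J > q₁, so all ice melts.
Energy balance: 248.3×4.17×(70.6 − T) = 7649.8 + 21.8×4.17×(T − 0)
1035.411(70.6 − T) = 7649.8 + 90.906 T
73100.0 − 7649.8 = 1126.317 T
T = 65450.2 / 1126.317 = 58.11 °C

T_f = 58.1 °C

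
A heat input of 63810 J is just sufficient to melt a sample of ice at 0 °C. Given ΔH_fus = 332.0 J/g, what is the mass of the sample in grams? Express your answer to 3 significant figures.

m = 192 g

m = q / ΔH_fus = 63810 J / 332.0 J/g = 192 g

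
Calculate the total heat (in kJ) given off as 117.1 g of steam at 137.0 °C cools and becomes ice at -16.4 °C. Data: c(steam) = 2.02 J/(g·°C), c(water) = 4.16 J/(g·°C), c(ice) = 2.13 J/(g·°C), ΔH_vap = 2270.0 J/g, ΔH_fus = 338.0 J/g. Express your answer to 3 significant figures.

q = 367 kJ

q1 (cool steam 137.0→100 °C): 117.1 × 2.02 × 37.0 = 8752 J
q2 (condense at 100 °C): 117.1 × 2270.0 = 265817 J
q3 (cool water 100→0 °C): 117.1 × 4.16 × 100.0 = 48714 J
q4 (freeze at 0 °C): 117.1 × 338.0 = 39580 J
q5 (cool ice 0→-16.4 °C): 117.1 × 2.13 × 16.4 = 4091 J
Total: 8752 + 265817 + 48714 + 39580 + 4091 = 366954 J = 367 kJ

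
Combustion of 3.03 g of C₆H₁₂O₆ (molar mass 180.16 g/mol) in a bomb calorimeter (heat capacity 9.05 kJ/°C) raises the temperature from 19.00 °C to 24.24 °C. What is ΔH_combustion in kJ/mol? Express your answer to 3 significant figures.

ΔH = -2820 kJ/mol

ΔT = 24.24 − 19.00 = 5.24 °C
q_cal = C_cal × ΔT = 9.05 × 5.24 = 47.422 kJ
n = 3.03 / 180.16 = 0.01682 mol
q_rxn = −q_cal = -47.422 kJ
ΔH = -47.422 / 0.01682 = -2819 kJ/mol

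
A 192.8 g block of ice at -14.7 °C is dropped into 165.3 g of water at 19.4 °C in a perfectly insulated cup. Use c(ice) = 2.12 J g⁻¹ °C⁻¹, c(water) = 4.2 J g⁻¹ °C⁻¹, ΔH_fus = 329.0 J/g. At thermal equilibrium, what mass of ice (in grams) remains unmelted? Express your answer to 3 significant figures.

Heat to warm all ice to 0 °C: 192.8×2.12×14.7 = 6008.4 J
Heat released by water cooling to 0 °C: 165.3×4.2×19.4 = 13469 J
13469 J < 6008.4 + 192.8×329.0 = 69439.6 J, so not all ice melts; final T = 0 °C.
Heat left for melting: 13469 − 6008.4 = 7460.6 J
Mass melted = 7460.6 / 329.0 = 22.68 g
Ice remaining = 192.8 − 22.68 = 170.12 g

m_ice remaining = 170 g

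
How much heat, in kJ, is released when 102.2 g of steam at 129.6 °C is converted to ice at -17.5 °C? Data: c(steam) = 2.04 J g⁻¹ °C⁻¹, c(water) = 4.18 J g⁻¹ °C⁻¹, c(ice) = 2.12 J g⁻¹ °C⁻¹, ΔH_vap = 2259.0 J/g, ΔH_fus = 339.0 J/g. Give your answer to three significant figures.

q1 (cool steam 129.6→100 °C): 102.2 × 2.04 × 29.6 = 6171 J
q2 (condense at 100 °C): 102.2 × 2259.0 = 230870 J
q3 (cool water 100→0 °C): 102.2 × 4.18 × 100.0 = 42720 J
q4 (freeze at 0 °C): 102.2 × 339.0 = 34646 J
q5 (cool ice 0→-17.5 °C): 102.2 × 2.12 × 17.5 = 3792 J
Total: 6171 + 230870 + 42720 + 34646 + 3792 = 318199 J = 318 kJ

q = 318 kJ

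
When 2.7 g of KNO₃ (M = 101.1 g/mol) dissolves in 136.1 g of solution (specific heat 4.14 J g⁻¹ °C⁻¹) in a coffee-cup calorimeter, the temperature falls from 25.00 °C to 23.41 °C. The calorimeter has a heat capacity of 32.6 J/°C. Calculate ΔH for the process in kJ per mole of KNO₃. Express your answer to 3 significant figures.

ΔH = 35.5 kJ/mol

|ΔT| = |23.41 − 25.00| = 1.59 °C
|q_surr| = (136.1 × 4.14 + 32.6) × 1.59 = 596.054 × 1.59 = 947.7 J
n(KNO₃) = 2.7 / 101.1 = 0.02671 mol
Temperature fell, so q_rxn = +|q_surr| = 0.9477 kJ
ΔH = q_rxn / n = 35.48 kJ/mol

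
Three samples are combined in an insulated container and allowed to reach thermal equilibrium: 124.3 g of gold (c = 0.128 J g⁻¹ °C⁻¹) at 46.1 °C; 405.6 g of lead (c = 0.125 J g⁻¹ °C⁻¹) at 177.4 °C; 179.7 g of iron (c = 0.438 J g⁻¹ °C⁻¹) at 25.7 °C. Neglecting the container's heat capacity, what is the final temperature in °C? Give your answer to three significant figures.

T_f = 80.9 °C

Σ mᵢcᵢ(T − Tᵢ) = 0  ⇒  T = Σ mᵢcᵢTᵢ / Σ mᵢcᵢ
Σ mᵢcᵢ = 124.3×0.128 + 405.6×0.125 + 179.7×0.438 = 145.3190
Σ mᵢcᵢTᵢ = 15.9104×46.1 + 50.7×177.4 + 78.7086×25.7 = 11750
T = 11750 / 145.3190 = 80.86 °C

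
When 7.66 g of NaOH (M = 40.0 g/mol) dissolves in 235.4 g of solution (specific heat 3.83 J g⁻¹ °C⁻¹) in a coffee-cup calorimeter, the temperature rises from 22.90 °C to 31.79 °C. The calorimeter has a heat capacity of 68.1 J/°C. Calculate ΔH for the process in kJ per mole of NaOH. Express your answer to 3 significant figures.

|ΔT| = |31.79 − 22.90| = 8.89 °C
|q_surr| = (235.4 × 3.83 + 68.1) × 8.89 = 969.682 × 8.89 = 8620 J
n(NaOH) = 7.66 / 40.0 = 0.1915 mol
Temperature rose, so q_rxn = −|q_surr| = -8.620 kJ
ΔH = q_rxn / n = -45.01 kJ/mol

ΔH = -45.0 kJ/mol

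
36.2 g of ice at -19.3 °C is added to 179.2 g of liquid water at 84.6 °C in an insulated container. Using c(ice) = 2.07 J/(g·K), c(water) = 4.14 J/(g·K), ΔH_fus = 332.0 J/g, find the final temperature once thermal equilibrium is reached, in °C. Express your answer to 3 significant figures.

Heat to bring ice to 0 °C and melt it: q₁ = 36.2×2.07×19.3 + 36.2×332.0 = 13465 J
Heat the water can supply cooling to 0 °C: 179.2×4.14×84.6 = 62763.7 J > q₁, so all ice melts.
Energy balance: 179.2×4.14×(84.6 − T) = 13465 + 36.2×4.14×(T − 0)
741.888(84.6 − T) = 13465 + 149.868 T
62763.7 − 13465 = 891.756 T
T = 49298.7 / 891.756 = 55.28 °C

T_f = 55.3 °C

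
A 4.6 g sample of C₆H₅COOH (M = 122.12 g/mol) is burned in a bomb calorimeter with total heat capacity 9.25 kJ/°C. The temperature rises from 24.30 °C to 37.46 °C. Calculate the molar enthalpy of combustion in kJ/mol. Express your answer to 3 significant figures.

ΔT = 37.46 − 24.30 = 13.16 °C
q_cal = C_cal × ΔT = 9.25 × 13.16 = 121.73 kJ
n = 4.6 / 122.12 = 0.03767 mol
q_rxn = −q_cal = -121.73 kJ
ΔH = -121.73 / 0.03767 = -3231 kJ/mol

ΔH = -3230 kJ/mol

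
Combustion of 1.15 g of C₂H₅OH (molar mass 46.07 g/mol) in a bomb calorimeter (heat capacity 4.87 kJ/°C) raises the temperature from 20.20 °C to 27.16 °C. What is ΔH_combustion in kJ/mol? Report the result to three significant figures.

ΔT = 27.16 − 20.20 = 6.96 °C
q_cal = C_cal × ΔT = 4.87 × 6.96 = 33.8952 kJ
n = 1.15 / 46.07 = 0.02496 mol
q_rxn = −q_cal = -33.8952 kJ
ΔH = -33.8952 / 0.02496 = -1358 kJ/mol

ΔH = -1360 kJ/mol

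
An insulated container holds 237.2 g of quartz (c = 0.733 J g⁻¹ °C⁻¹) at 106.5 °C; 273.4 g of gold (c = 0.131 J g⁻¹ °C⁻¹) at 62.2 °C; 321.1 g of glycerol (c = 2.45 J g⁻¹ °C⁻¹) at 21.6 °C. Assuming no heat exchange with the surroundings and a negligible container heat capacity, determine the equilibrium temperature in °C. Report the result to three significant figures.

Σ mᵢcᵢ(T − Tᵢ) = 0  ⇒  T = Σ mᵢcᵢTᵢ / Σ mᵢcᵢ
Σ mᵢcᵢ = 237.2×0.733 + 273.4×0.131 + 321.1×2.45 = 996.3780
Σ mᵢcᵢTᵢ = 173.8676×106.5 + 35.8154×62.2 + 786.695×21.6 = 37737
T = 37737 / 996.3780 = 37.87 °C

T_f = 37.9 °C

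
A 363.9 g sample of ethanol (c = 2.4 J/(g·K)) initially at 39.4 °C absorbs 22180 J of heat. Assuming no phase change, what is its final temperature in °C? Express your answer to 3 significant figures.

T_f = 64.8 °C

ΔT = q / (m c) = 22180 / (363.9 × 2.4) = 25.40 °C
T_f = 39.4 + 25.40 = 64.80 °C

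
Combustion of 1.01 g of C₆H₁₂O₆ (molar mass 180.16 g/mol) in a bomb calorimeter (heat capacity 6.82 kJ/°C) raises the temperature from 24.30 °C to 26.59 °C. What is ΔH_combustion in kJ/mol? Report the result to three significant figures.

ΔT = 26.59 − 24.30 = 2.29 °C
q_cal = C_cal × ΔT = 6.82 × 2.29 = 15.6178 kJ
n = 1.01 / 180.16 = 0.005606 mol
q_rxn = −q_cal = -15.6178 kJ
ΔH = -15.6178 / 0.005606 = -2786 kJ/mol

ΔH = -2790 kJ/mol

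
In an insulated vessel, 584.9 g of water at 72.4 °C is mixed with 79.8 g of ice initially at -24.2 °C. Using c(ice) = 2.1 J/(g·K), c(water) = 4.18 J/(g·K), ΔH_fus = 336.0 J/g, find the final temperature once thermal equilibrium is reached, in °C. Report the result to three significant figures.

Heat to bring ice to 0 °C and melt it: q₁ = 79.8×2.1×24.2 + 79.8×336.0 = 30868 J
Heat the water can supply cooling to 0 °C: 584.9×4.18×72.4 = 177009 J > q₁, so all ice melts.
Energy balance: 584.9×4.18×(72.4 − T) = 30868 + 79.8×4.18×(T − 0)
2444.882(72.4 − T) = 30868 + 333.564 T
177009 − 30868 = 2778.446 T
T = 146141 / 2778.446 = 52.60 °C

T_f = 52.6 °C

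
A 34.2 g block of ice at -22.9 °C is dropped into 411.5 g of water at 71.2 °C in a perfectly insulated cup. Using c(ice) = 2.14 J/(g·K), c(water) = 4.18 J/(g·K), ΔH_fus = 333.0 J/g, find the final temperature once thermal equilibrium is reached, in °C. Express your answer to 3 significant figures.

T_f = 58.7 °C

Heat to bring ice to 0 °C and melt it: q₁ = 34.2×2.14×22.9 + 34.2×333.0 = 13065 J
Heat the water can supply cooling to 0 °C: 411.5×4.18×71.2 = 122469 J > q₁, so all ice melts.
Energy balance: 411.5×4.18×(71.2 − T) = 13065 + 34.2×4.18×(T − 0)
1720.07(71.2 − T) = 13065 + 142.956 T
122469 − 13065 = 1863.026 T
T = 109404 / 1863.026 = 58.72 °C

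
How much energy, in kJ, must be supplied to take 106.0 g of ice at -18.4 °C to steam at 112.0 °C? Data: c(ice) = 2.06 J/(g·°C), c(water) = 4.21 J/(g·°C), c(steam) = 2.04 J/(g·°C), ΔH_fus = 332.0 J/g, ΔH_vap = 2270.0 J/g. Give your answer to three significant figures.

q = 327 kJ

q1 (heat ice -18.4→0.0 °C): 106.0 × 2.06 × 18.4 = 4018 J
q2 (melt at 0 °C): 106.0 × 332.0 = 35192 J
q3 (heat water 0.0→100.0 °C): 106.0 × 4.21 × 100.0 = 44626 J
q4 (vaporize at 100 °C): 106.0 × 2270.0 = 240620 J
q5 (heat steam 100.0→112.0 °C): 106.0 × 2.04 × 12.0 = 2595 J
Total: 4018 + 35192 + 44626 + 240620 + 2595 = 327051 J = 327 kJ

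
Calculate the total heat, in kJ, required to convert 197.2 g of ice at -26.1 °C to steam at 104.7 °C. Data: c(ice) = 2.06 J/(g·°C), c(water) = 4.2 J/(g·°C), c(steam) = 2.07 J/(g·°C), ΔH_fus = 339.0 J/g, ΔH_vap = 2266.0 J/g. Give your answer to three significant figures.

q = 609 kJ

q1 (heat ice -26.1→0.0 °C): 197.2 × 2.06 × 26.1 = 10603 J
q2 (melt at 0 °C): 197.2 × 339.0 = 66851 J
q3 (heat water 0.0→100.0 °C): 197.2 × 4.2 × 100.0 = 82824 J
q4 (vaporize at 100 °C): 197.2 × 2266.0 = 446855 J
q5 (heat steam 100.0→104.7 °C): 197.2 × 2.07 × 4.7 = 1919 J
Total: 10603 + 66851 + 82824 + 446855 + 1919 = 609052 J = 609 kJ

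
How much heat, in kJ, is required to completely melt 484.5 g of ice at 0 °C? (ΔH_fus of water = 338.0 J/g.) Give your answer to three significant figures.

q = 164 kJ

q = m × ΔH_fus = 484.5 × 338.0 = 163800 J = 164 kJ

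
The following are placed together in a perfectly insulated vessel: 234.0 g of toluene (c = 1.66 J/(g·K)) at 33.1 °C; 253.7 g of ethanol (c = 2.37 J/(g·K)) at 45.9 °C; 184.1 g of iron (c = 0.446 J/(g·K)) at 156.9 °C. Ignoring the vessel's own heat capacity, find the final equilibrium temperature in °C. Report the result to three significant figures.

T_f = 49.8 °C

Σ mᵢcᵢ(T − Tᵢ) = 0  ⇒  T = Σ mᵢcᵢTᵢ / Σ mᵢcᵢ
Σ mᵢcᵢ = 234.0×1.66 + 253.7×2.37 + 184.1×0.446 = 1071.8176
Σ mᵢcᵢTᵢ = 388.44×33.1 + 601.269×45.9 + 82.1086×156.9 = 53338
T = 53338 / 1071.8176 = 49.76 °C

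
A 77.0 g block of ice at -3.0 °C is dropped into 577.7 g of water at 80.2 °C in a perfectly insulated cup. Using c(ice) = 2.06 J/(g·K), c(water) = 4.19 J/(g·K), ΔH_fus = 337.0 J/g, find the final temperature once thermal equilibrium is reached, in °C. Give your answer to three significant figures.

T_f = 61.1 °C

Heat to bring ice to 0 °C and melt it: q₁ = 77.0×2.06×3.0 + 77.0×337.0 = 26425 J
Heat the water can supply cooling to 0 °C: 577.7×4.19×80.2 = 194129 J > q₁, so all ice melts.
Energy balance: 577.7×4.19×(80.2 − T) = 26425 + 77.0×4.19×(T − 0)
2420.563(80.2 − T) = 26425 + 322.63 T
194129 − 26425 = 2743.193 T
T = 167704 / 2743.193 = 61.13 °C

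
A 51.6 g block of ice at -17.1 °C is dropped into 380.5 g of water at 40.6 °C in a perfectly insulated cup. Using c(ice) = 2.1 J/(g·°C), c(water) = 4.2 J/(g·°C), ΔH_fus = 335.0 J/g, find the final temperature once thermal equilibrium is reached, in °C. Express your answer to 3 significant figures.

Heat to bring ice to 0 °C and melt it: q₁ = 51.6×2.1×17.1 + 51.6×335.0 = 19139 J
Heat the water can supply cooling to 0 °C: 380.5×4.2×40.6 = 64882.9 J > q₁, so all ice melts.
Energy balance: 380.5×4.2×(40.6 − T) = 19139 + 51.6×4.2×(T − 0)
1598.1(40.6 − T) = 19139 + 216.72 T
64882.9 − 19139 = 1814.82 T
T = 45743.9 / 1814.82 = 25.21 °C

T_f = 25.2 °C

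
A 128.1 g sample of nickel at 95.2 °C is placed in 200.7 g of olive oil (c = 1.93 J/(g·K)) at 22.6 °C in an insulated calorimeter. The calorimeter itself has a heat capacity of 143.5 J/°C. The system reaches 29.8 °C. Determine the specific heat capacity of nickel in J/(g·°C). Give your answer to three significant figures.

c = 0.456 J/(g·°C)

q_gained = (200.7 × 1.93 + 143.5) × (29.8 − 22.6) = 3822 J
q_lost = 128.1 × c × (95.2 − 29.8) = 8377.74 c
Set equal: c = 3822 / 8377.74 = 0.456 J/(g·°C)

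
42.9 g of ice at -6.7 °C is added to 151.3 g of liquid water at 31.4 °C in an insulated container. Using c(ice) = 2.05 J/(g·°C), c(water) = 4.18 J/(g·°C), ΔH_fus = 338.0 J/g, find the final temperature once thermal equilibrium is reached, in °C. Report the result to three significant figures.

Heat to bring ice to 0 °C and melt it: q₁ = 42.9×2.05×6.7 + 42.9×338.0 = 15089.4 J
Heat the water can supply cooling to 0 °C: 151.3×4.18×31.4 = 19858.43 J > q₁, so all ice melts.
Energy balance: 151.3×4.18×(31.4 − T) = 15089.4 + 42.9×4.18×(T − 0)
632.434(31.4 − T) = 15089.4 + 179.322 T
19858.43 − 15089.4 = 811.756 T
T = 4769.03 / 811.756 = 5.87496 °C

T_f = 5.87 °C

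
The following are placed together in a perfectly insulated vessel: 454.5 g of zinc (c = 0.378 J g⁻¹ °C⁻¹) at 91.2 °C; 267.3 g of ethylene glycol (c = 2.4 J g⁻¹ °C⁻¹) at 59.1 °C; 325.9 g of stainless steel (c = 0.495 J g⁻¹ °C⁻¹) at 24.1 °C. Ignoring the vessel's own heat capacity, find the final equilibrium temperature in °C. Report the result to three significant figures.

Σ mᵢcᵢ(T − Tᵢ) = 0  ⇒  T = Σ mᵢcᵢTᵢ / Σ mᵢcᵢ
Σ mᵢcᵢ = 454.5×0.378 + 267.3×2.4 + 325.9×0.495 = 974.6415
Σ mᵢcᵢTᵢ = 171.801×91.2 + 641.52×59.1 + 161.3205×24.1 = 57470
T = 57470 / 974.6415 = 58.97 °C

T_f = 59.0 °C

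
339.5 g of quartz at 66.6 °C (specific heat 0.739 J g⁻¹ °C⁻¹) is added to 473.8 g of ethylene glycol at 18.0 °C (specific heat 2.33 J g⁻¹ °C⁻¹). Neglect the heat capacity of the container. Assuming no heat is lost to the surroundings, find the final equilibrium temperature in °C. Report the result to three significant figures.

T_f = 27.0 °C

Heat lost by quartz = heat gained by ethylene glycol.
(339.5)(0.739)(66.6 − T) = (473.8)(2.33)(T − 18.0)
250.8905 (66.6 − T) = 1103.954 (T − 18.0)
16709 − 250.8905 T = 1103.954 T − 19871
36580 = 1354.8445 T
T = 27.00 °C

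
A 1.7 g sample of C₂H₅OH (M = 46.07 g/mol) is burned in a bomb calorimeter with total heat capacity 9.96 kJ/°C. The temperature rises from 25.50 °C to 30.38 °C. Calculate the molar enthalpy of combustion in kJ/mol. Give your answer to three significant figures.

ΔT = 30.38 − 25.50 = 4.88 °C
q_cal = C_cal × ΔT = 9.96 × 4.88 = 48.6048 kJ
n = 1.7 / 46.07 = 0.03690 mol
q_rxn = −q_cal = -48.6048 kJ
ΔH = -48.6048 / 0.03690 = -1317 kJ/mol

ΔH = -1320 kJ/mol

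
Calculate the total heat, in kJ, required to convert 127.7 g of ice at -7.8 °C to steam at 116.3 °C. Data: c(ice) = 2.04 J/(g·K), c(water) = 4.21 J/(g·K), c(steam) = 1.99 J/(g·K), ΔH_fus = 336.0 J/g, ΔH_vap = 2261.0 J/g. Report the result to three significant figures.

q1 (heat ice -7.8→0.0 °C): 127.7 × 2.04 × 7.8 = 2032 J
q2 (melt at 0 °C): 127.7 × 336.0 = 42907 J
q3 (heat water 0.0→100.0 °C): 127.7 × 4.21 × 100.0 = 53762 J
q4 (vaporize at 100 °C): 127.7 × 2261.0 = 288730 J
q5 (heat steam 100.0→116.3 °C): 127.7 × 1.99 × 16.3 = 4142 J
Total: 2032 + 42907 + 53762 + 288730 + 4142 = 391573 J = 392 kJ

q = 392 kJ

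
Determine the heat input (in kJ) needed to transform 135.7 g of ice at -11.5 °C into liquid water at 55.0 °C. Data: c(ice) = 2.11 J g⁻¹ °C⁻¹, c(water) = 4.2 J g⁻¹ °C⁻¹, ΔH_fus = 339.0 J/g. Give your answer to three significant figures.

q = 80.6 kJ

q1 (heat ice -11.5→0.0 °C): 135.7 × 2.11 × 11.5 = 3293 J
q2 (melt at 0 °C): 135.7 × 339.0 = 46002 J
q3 (heat water 0.0→55.0 °C): 135.7 × 4.2 × 55.0 = 31347 J
Total: 3293 + 46002 + 31347 = 80642 J = 80.6 kJ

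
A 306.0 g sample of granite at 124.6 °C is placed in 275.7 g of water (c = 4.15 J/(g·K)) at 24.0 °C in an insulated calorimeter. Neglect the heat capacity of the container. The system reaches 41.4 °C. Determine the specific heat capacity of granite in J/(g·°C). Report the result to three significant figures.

c = 0.782 J/(g·°C)

q_gained = (275.7 × 4.15) × (41.4 − 24.0) = 19910 J
q_lost = 306.0 × c × (124.6 − 41.4) = 25459.2 c
Set equal: c = 19910 / 25459.2 = 0.782 J/(g·°C)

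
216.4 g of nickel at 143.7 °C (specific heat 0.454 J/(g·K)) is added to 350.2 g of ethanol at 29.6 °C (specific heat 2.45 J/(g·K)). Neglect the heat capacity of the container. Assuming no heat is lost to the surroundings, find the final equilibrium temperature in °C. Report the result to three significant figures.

T_f = 41.3 °C

Heat lost by nickel = heat gained by ethanol.
(216.4)(0.454)(143.7 − T) = (350.2)(2.45)(T − 29.6)
98.2456 (143.7 − T) = 857.99 (T − 29.6)
14118 − 98.2456 T = 857.99 T − 25397
39515 = 956.2356 T
T = 41.32 °C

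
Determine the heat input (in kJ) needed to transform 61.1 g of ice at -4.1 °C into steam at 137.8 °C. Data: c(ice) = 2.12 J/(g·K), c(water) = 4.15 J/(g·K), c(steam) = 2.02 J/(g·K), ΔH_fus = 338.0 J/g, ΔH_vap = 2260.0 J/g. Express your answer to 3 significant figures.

q1 (heat ice -4.1→0.0 °C): 61.1 × 2.12 × 4.1 = 531 J
q2 (melt at 0 °C): 61.1 × 338.0 = 20652 J
q3 (heat water 0.0→100.0 °C): 61.1 × 4.15 × 100.0 = 25357 J
q4 (vaporize at 100 °C): 61.1 × 2260.0 = 138086 J
q5 (heat steam 100.0→137.8 °C): 61.1 × 2.02 × 37.8 = 4665 J
Total: 531 + 20652 + 25357 + 138086 + 4665 = 189291 J = 189 kJ

q = 189 kJ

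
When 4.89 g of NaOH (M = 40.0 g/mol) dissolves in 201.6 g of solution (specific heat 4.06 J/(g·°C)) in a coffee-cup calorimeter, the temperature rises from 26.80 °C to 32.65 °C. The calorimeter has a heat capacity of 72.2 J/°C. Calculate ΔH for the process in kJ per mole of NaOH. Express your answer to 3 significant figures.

|ΔT| = |32.65 − 26.80| = 5.85 °C
|q_surr| = (201.6 × 4.06 + 72.2) × 5.85 = 890.696 × 5.85 = 5211 J
n(NaOH) = 4.89 / 40.0 = 0.1223 mol
Temperature rose, so q_rxn = −|q_surr| = -5.211 kJ
ΔH = q_rxn / n = -42.61 kJ/mol

ΔH = -42.6 kJ/mol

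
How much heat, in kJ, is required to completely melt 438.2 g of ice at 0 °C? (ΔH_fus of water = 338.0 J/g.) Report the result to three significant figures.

q = m × ΔH_fus = 438.2 × 338.0 = 148100 J = 148 kJ

q = 148 kJ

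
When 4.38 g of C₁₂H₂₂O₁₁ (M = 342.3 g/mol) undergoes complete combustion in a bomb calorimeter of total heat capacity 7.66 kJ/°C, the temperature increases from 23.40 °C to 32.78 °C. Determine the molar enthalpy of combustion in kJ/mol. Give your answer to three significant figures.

ΔT = 32.78 − 23.40 = 9.38 °C
q_cal = C_cal × ΔT = 7.66 × 9.38 = 71.8508 kJ
n = 4.38 / 342.3 = 0.012796 mol
q_rxn = −q_cal = -71.8508 kJ
ΔH = -71.8508 / 0.012796 = -5615 kJ/mol

ΔH = -5620 kJ/mol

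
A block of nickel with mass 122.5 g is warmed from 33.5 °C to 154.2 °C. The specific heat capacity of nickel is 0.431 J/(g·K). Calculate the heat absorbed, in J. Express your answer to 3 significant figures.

q = 6370 J

q = m c ΔT = 122.5 × 0.431 × (154.2 − 33.5)
q = 122.5 × 0.431 × 120.7 = 6373 J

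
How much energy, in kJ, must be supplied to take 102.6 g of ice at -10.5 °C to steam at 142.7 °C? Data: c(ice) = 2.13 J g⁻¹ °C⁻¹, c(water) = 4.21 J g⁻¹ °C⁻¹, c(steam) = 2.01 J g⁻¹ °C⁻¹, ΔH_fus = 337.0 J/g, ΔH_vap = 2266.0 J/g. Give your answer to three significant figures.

q = 321 kJ

q1 (heat ice -10.5→0.0 °C): 102.6 × 2.13 × 10.5 = 2295 J
q2 (melt at 0 °C): 102.6 × 337.0 = 34576 J
q3 (heat water 0.0→100.0 °C): 102.6 × 4.21 × 100.0 = 43195 J
q4 (vaporize at 100 °C): 102.6 × 2266.0 = 232492 J
q5 (heat steam 100.0→142.7 °C): 102.6 × 2.01 × 42.7 = 8806 J
Total: 2295 + 34576 + 43195 + 232492 + 8806 = 321364 J = 321 kJ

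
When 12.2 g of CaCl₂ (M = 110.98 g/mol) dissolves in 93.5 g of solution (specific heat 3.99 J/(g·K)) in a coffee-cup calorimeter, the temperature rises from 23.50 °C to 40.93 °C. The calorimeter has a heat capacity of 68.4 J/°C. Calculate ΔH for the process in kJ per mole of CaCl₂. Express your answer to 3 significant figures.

ΔH = -70.0 kJ/mol

|ΔT| = |40.93 − 23.50| = 17.43 °C
|q_surr| = (93.5 × 3.99 + 68.4) × 17.43 = 441.465 × 17.43 = 7695 J
n(CaCl₂) = 12.2 / 110.98 = 0.1099 mol
Temperature rose, so q_rxn = −|q_surr| = -7.695 kJ
ΔH = q_rxn / n = -70.02 kJ/mol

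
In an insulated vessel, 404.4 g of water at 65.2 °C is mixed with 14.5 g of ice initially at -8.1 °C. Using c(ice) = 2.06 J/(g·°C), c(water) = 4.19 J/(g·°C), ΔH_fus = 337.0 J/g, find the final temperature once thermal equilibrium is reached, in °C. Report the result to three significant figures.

Heat to bring ice to 0 °C and melt it: q₁ = 14.5×2.06×8.1 + 14.5×337.0 = 5128.4 J
Heat the water can supply cooling to 0 °C: 404.4×4.19×65.2 = 110477 J > q₁, so all ice melts.
Energy balance: 404.4×4.19×(65.2 − T) = 5128.4 + 14.5×4.19×(T − 0)
1694.436(65.2 − T) = 5128.4 + 60.755 T
110477 − 5128.4 = 1755.191 T
T = 105348.6 / 1755.191 = 60.02 °C

T_f = 60.0 °C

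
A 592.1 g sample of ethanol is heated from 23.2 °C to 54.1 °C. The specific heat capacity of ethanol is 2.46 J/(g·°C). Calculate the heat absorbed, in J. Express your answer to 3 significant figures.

q = m c ΔT = 592.1 × 2.46 × (54.1 − 23.2)
q = 592.1 × 2.46 × 30.9 = 45010 J

q = 45000 J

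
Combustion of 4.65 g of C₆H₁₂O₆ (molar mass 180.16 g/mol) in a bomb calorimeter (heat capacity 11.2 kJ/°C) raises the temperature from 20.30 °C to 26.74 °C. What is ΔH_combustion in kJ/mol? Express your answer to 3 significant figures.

ΔH = -2790 kJ/mol

ΔT = 26.74 − 20.30 = 6.44 °C
q_cal = C_cal × ΔT = 11.2 × 6.44 = 72.128 kJ
n = 4.65 / 180.16 = 0.02581 mol
q_rxn = −q_cal = -72.128 kJ
ΔH = -72.128 / 0.02581 = -2794.6 kJ/mol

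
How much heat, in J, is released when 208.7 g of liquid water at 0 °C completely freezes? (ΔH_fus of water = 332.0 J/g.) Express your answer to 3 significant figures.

q = m × ΔH_fus = 208.7 × 332.0 = 69290 J

q = 69300 J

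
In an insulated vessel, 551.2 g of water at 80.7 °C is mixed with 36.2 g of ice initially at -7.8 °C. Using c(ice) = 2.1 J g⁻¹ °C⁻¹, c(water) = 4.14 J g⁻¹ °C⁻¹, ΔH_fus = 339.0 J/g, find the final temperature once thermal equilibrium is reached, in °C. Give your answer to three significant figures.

T_f = 70.4 °C

Heat to bring ice to 0 °C and melt it: q₁ = 36.2×2.1×7.8 + 36.2×339.0 = 12865 J
Heat the water can supply cooling to 0 °C: 551.2×4.14×80.7 = 184155 J > q₁, so all ice melts.
Energy balance: 551.2×4.14×(80.7 − T) = 12865 + 36.2×4.14×(T − 0)
2281.968(80.7 − T) = 12865 + 149.868 T
184155 − 12865 = 2431.836 T
T = 171290 / 2431.836 = 70.44 °C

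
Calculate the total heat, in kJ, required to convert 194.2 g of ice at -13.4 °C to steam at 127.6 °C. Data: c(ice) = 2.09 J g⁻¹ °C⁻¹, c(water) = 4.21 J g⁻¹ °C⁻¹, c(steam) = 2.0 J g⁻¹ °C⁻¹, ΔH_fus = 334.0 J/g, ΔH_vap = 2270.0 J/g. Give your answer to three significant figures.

q1 (heat ice -13.4→0.0 °C): 194.2 × 2.09 × 13.4 = 5439 J
q2 (melt at 0 °C): 194.2 × 334.0 = 64863 J
q3 (heat water 0.0→100.0 °C): 194.2 × 4.21 × 100.0 = 81758 J
q4 (vaporize at 100 °C): 194.2 × 2270.0 = 440834 J
q5 (heat steam 100.0→127.6 °C): 194.2 × 2.0 × 27.6 = 10720 J
Total: 5439 + 64863 + 81758 + 440834 + 10720 = 603614 J = 604 kJ

q = 604 kJ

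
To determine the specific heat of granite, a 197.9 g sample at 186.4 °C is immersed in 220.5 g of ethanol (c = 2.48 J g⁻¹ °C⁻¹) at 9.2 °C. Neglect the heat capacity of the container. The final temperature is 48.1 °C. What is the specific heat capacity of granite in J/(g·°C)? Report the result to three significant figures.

c = 0.777 J/(g·°C)

q_gained = (220.5 × 2.48) × (48.1 − 9.2) = 21270 J
q_lost = 197.9 × c × (186.4 − 48.1) = 27369.57 c
Set equal: c = 21270 / 27369.57 = 0.777 J/(g·°C)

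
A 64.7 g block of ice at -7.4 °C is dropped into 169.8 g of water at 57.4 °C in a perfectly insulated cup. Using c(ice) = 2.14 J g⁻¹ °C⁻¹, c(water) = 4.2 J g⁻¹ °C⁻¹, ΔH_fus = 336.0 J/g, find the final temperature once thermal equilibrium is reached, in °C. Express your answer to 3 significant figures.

Heat to bring ice to 0 °C and melt it: q₁ = 64.7×2.14×7.4 + 64.7×336.0 = 22763.8 J
Heat the water can supply cooling to 0 °C: 169.8×4.2×57.4 = 40935.38 J > q₁, so all ice melts.
Energy balance: 169.8×4.2×(57.4 − T) = 22763.8 + 64.7×4.2×(T − 0)
713.16(57.4 − T) = 22763.8 + 271.74 T
40935.38 − 22763.8 = 984.90 T
T = 18171.58 / 984.90 = 18.45 °C

T_f = 18.5 °C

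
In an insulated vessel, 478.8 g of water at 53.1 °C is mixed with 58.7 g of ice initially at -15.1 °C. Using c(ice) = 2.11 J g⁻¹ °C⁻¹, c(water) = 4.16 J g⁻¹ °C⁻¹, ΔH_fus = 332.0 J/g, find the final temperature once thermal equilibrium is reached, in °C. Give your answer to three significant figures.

T_f = 37.7 °C

Heat to bring ice to 0 °C and melt it: q₁ = 58.7×2.11×15.1 + 58.7×332.0 = 21359 J
Heat the water can supply cooling to 0 °C: 478.8×4.16×53.1 = 105765 J > q₁, so all ice melts.
Energy balance: 478.8×4.16×(53.1 − T) = 21359 + 58.7×4.16×(T − 0)
1991.808(53.1 − T) = 21359 + 244.192 T
105765 − 21359 = 2236.000 T
T = 84406 / 2236.000 = 37.749 °C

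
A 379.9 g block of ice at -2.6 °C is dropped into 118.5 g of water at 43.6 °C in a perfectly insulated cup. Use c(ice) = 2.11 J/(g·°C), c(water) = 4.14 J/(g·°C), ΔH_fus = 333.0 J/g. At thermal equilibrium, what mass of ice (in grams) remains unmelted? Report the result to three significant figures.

m_ice remaining = 322 g

Heat to warm all ice to 0 °C: 379.9×2.11×2.6 = 2084.1 J
Heat released by water cooling to 0 °C: 118.5×4.14×43.6 = 21390 J
21390 J < 2084.1 + 379.9×333.0 = 128590.8 J, so not all ice melts; final T = 0 °C.
Heat left for melting: 21390 − 2084.1 = 19305.9 J
Mass melted = 19305.9 / 333.0 = 57.98 g
Ice remaining = 379.9 − 57.98 = 321.92 g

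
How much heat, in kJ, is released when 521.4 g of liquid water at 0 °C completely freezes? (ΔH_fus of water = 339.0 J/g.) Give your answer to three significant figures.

q = 177 kJ

q = m × ΔH_fus = 521.4 × 339.0 = 176800 J = 177 kJ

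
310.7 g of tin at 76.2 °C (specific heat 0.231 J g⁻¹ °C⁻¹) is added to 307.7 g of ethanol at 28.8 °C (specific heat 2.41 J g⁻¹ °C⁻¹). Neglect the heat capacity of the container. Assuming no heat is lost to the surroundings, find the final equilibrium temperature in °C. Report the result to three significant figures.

Heat lost by tin = heat gained by ethanol.
(310.7)(0.231)(76.2 − T) = (307.7)(2.41)(T − 28.8)
71.7717 (76.2 − T) = 741.557 (T − 28.8)
5469.0 − 71.7717 T = 741.557 T − 21357
26826.0 = 813.3287 T
T = 32.98 °C

T_f = 33.0 °C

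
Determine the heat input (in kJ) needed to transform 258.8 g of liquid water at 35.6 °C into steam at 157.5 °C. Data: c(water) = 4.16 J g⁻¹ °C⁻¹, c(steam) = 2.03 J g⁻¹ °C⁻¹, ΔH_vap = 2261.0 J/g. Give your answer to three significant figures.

q = 685 kJ

q1 (heat water 35.6→100.0 °C): 258.8 × 4.16 × 64.4 = 69334 J
q2 (vaporize at 100 °C): 258.8 × 2261.0 = 585147 J
q3 (heat steam 100.0→157.5 °C): 258.8 × 2.03 × 57.5 = 30208 J
Total: 69334 + 585147 + 30208 = 684689 J = 685 kJ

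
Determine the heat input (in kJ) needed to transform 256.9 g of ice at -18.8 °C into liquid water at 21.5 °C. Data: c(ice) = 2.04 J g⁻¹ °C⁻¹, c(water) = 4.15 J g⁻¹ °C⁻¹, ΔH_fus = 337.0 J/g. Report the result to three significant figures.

q1 (heat ice -18.8→0.0 °C): 256.9 × 2.04 × 18.8 = 9853 J
q2 (melt at 0 °C): 256.9 × 337.0 = 86575 J
q3 (heat water 0.0→21.5 °C): 256.9 × 4.15 × 21.5 = 22922 J
Total: 9853 + 86575 + 22922 = 119350 J = 119 kJ

q = 119 kJ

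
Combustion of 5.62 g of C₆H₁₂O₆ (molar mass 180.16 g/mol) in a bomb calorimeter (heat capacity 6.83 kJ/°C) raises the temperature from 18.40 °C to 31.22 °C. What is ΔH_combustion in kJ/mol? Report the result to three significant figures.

ΔT = 31.22 − 18.40 = 12.82 °C
q_cal = C_cal × ΔT = 6.83 × 12.82 = 87.5606 kJ
n = 5.62 / 180.16 = 0.03119 mol
q_rxn = −q_cal = -87.5606 kJ
ΔH = -87.5606 / 0.03119 = -2807 kJ/mol

ΔH = -2810 kJ/mol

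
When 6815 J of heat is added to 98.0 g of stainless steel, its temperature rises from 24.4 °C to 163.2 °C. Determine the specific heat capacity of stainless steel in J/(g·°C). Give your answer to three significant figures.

c = 0.501 J/(g·°C)

c = q / (m ΔT) = 6815 / (98.0 × 138.8)
c = 6815 / 13602.4 = 0.501 J/(g·°C)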